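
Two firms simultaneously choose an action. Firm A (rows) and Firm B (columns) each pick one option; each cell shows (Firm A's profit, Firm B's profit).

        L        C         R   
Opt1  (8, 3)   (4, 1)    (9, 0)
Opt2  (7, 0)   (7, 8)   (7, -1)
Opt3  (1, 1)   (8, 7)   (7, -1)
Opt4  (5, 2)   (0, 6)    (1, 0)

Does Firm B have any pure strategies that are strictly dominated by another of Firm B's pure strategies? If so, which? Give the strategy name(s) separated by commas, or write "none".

L: no other strategy beats it everywhere (C at Opt1 (3>1); R at Opt1 (3>0)).
Nothing dominates C: L at Opt2 (8>0); R at Opt1 (1>0).
R is strictly dominated by L (Opt1: 3>0, Opt2: 0>-1, Opt3: 1>-1, Opt4: 2>0).

R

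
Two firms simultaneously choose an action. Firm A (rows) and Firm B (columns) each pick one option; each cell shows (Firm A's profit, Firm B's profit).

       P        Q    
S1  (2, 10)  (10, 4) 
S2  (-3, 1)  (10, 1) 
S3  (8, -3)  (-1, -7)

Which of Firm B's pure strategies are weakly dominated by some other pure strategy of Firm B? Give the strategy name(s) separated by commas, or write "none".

Q

P: no other strategy beats it everywhere (Q at S1 (10>4)).
P weakly dominates Q — S1: 10>4, S2: 1=1, S3: -3>-7.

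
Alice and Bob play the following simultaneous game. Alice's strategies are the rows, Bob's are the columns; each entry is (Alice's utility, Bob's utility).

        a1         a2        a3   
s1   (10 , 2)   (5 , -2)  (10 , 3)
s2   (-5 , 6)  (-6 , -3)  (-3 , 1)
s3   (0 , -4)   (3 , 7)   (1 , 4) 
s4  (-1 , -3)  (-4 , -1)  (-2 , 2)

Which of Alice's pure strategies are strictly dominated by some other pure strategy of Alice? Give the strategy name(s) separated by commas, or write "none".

s2, s3, s4

s1 is not dominated — it holds its own against s2 at a1 (10>-5); s3 at a1 (10>0); s4 at a1 (10>-1).
s2: dominated, since s1 does at least as well everywhere (a1: 10>-5, a2: 5>-6, a3: 10>-3).
s1 strictly dominates s3 — a1: 10>0, a2: 5>3, a3: 10>1.
s4 is strictly dominated by s1 (a1: 10>-1, a2: 5>-4, a3: 10>-2).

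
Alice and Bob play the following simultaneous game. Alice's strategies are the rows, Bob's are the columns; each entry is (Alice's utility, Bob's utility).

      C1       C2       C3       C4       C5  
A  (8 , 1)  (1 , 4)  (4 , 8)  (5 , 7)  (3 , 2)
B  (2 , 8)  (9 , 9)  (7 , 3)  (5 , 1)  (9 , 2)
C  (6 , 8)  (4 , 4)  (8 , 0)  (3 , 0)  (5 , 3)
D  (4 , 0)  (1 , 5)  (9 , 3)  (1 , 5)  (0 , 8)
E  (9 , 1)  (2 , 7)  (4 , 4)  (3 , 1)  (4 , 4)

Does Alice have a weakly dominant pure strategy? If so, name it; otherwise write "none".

A fails to dominate B at C2 (1<9).
B fails to dominate A at C1 (2<8).
C fails to dominate A at C1 (6<8).
D fails to dominate A at C1 (4<8).
E fails to dominate A at C4 (3<5).
No single strategy dominates all the others.

none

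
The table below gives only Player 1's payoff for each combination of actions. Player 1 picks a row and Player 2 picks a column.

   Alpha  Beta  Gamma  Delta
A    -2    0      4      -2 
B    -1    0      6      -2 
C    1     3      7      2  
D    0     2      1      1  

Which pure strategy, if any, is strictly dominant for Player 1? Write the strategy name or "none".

C

C vs A: Alpha: 1>-2, Beta: 3>0, Gamma: 7>4, Delta: 2>-2.
C vs B: Alpha: 1>-1, Beta: 3>0, Gamma: 7>6, Delta: 2>-2.
C vs D: Alpha: 1>0, Beta: 3>2, Gamma: 7>1, Delta: 2>1.
C strictly beats every other strategy against every opponent action, so it is strictly dominant.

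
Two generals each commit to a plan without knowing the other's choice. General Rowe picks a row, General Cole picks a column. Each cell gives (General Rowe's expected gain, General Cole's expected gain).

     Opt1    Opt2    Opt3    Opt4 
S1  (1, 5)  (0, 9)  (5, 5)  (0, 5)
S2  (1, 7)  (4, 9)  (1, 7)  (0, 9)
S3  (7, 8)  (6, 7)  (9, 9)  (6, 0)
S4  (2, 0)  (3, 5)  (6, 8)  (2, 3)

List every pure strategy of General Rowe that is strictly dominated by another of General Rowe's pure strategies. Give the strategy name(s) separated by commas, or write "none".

S3 strictly dominates S1 — Opt1: 7>1, Opt2: 6>0, Opt3: 9>5, Opt4: 6>0.
S2: dominated, since S3 does at least as well everywhere (Opt1: 7>1, Opt2: 6>4, Opt3: 9>1, Opt4: 6>0).
Nothing dominates S3: S1 at Opt1 (7>1); S2 at Opt1 (7>1); S4 at Opt1 (7>2).
S4 is strictly dominated by S3 (Opt1: 7>2, Opt2: 6>3, Opt3: 9>6, Opt4: 6>2).

S1, S2, S4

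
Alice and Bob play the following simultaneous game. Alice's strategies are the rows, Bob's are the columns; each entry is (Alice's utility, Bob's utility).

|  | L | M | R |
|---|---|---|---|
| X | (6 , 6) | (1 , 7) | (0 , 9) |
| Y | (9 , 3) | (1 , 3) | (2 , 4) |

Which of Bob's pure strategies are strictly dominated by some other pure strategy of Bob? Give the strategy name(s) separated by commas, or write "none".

L, M

L is strictly dominated by R (X: 9>6, Y: 4>3).
M is strictly dominated by R (X: 9>7, Y: 4>3).
R is not dominated — it holds its own against L at X (9>6); M at X (9>7).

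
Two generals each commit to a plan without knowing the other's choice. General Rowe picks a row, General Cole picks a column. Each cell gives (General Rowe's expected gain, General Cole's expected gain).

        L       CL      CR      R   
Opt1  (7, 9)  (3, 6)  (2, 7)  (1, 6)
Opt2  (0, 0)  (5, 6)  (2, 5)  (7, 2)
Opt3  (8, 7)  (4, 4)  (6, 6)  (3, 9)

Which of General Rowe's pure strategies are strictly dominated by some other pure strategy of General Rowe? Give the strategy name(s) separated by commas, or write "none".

Opt1: dominated, since Opt3 does at least as well everywhere (L: 8>7, CL: 4>3, CR: 6>2, R: 3>1).
Nothing dominates Opt2: Opt1 at CL (5>3); Opt3 at CL (5>4).
Opt3 is not dominated — it holds its own against Opt1 at L (8>7); Opt2 at L (8>0).

Opt1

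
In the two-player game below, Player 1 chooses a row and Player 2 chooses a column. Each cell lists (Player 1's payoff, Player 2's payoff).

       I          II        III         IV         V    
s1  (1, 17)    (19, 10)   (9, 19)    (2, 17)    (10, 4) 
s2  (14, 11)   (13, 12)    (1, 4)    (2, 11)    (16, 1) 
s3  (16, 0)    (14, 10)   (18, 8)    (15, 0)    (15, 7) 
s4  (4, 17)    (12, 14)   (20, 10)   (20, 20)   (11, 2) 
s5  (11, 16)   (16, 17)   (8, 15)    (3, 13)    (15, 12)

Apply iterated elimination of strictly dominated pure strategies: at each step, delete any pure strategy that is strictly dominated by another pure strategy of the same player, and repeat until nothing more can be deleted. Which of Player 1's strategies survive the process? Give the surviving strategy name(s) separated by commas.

s1, s3, s4, s5

Column V is eliminated: II beats it against every remaining row (s1: 10>4, s2: 12>1, s3: 10>7, s4: 14>2, s5: 17>12).
Player 1's strategy s2 is strictly dominated by s3 (I: 16>14, II: 14>13, III: 18>1, IV: 15>2) and is removed.
Among the remaining strategies, none is strictly dominated by another pure strategy of the same player, so the elimination stops.
Surviving strategies — Player 1: {s1, s3, s4, s5}; Player 2: {I, II, III, IV}.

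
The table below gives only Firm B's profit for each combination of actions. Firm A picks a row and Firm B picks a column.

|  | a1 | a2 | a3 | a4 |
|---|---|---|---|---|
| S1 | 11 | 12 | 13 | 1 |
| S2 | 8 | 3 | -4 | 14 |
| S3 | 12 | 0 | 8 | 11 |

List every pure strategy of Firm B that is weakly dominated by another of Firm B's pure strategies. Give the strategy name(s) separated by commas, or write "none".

a1: no other strategy beats it everywhere (a2 at S2 (8>3); a3 at S2 (8>-4); a4 at S1 (11>1)).
Nothing dominates a2: a1 at S1 (12>11); a3 at S2 (3>-4); a4 at S1 (12>1).
a3 is not dominated — it holds its own against a1 at S1 (13>11); a2 at S1 (13>12); a4 at S1 (13>1).
a4: no other strategy beats it everywhere (a1 at S2 (14>8); a2 at S2 (14>3); a3 at S2 (14>-4)).

none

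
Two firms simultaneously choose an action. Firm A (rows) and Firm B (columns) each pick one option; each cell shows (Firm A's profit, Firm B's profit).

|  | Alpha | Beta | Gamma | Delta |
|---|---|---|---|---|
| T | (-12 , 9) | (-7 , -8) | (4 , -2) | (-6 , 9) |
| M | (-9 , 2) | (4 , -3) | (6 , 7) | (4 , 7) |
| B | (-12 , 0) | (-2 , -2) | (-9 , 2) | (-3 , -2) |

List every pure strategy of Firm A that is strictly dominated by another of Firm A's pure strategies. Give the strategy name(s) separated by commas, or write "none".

T is strictly dominated by M (Alpha: -9>-12, Beta: 4>-7, Gamma: 6>4, Delta: 4>-6).
M is not dominated — it holds its own against T at Alpha (-9>-12); B at Alpha (-9>-12).
B is strictly dominated by M (Alpha: -9>-12, Beta: 4>-2, Gamma: 6>-9, Delta: 4>-3).

T, B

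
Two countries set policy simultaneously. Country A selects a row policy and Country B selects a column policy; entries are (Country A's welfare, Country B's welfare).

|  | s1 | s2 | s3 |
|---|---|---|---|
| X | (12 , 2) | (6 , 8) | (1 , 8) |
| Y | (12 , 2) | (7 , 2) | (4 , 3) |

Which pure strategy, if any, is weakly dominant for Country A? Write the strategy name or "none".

Y vs X: s1: 12=12, s2: 7>6, s3: 4>1.
Y is at least as good as every other strategy against every opponent action, so it is weakly dominant.

Y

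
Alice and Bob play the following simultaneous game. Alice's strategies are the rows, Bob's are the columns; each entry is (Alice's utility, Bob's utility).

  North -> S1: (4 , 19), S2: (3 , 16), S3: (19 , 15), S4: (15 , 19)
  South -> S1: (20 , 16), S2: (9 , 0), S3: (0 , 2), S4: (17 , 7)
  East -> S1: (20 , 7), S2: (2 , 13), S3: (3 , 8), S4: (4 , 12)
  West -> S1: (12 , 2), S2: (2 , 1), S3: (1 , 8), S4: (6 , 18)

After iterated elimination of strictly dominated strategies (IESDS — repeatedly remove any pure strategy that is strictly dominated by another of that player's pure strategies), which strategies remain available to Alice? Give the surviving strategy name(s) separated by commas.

South, East

Column S3 is eliminated: S4 beats it against every remaining row (North: 19>15, South: 7>2, East: 12>8, West: 18>8).
Row North is eliminated: South beats it against every remaining column (S1: 20>4, S2: 9>3, S4: 17>15).
Alice's strategy West is strictly dominated by South (S1: 20>12, S2: 9>2, S4: 17>6) and is removed.
Among the remaining strategies, none is strictly dominated by another pure strategy of the same player, so the elimination stops.
Surviving strategies — Alice: {South, East}; Bob: {S1, S2, S4}.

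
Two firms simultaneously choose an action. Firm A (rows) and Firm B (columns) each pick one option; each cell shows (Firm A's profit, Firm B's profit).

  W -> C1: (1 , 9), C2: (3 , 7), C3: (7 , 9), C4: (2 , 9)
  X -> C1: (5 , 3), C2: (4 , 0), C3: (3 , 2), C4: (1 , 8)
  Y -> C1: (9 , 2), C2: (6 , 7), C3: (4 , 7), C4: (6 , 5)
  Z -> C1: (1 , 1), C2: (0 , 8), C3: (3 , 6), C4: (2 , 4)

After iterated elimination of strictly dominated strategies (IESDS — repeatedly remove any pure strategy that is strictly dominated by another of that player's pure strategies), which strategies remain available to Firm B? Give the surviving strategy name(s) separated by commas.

Row X is eliminated: Y beats it against every remaining column (C1: 9>5, C2: 6>4, C3: 4>3, C4: 6>1).
For Firm A, Y strictly dominates Z on the remaining columns (C1: 9>1, C2: 6>0, C3: 4>3, C4: 6>2); eliminate Z.
Among the remaining strategies, none is strictly dominated by another pure strategy of the same player, so the elimination stops.
Surviving strategies — Firm A: {W, Y}; Firm B: {C1, C2, C3, C4}.

C1, C2, C3, C4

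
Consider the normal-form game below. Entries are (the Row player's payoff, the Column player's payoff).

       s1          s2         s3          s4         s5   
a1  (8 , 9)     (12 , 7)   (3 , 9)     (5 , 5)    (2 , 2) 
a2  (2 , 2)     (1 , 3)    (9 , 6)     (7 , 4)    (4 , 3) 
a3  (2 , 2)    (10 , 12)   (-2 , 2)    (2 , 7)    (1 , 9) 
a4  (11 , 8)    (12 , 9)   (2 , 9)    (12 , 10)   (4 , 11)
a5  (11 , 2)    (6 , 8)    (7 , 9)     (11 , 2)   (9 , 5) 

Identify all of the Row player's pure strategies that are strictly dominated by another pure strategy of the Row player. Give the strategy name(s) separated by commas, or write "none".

Nothing dominates a1: a2 at s1 (8>2); a3 at s1 (8>2); a4 at s2 (12=12); a5 at s2 (12>6).
a2: no other strategy beats it everywhere (a1 at s3 (9>3); a3 at s1 (2=2); a4 at s3 (9>2); a5 at s3 (9>7)).
a3 is strictly dominated by a1 (s1: 8>2, s2: 12>10, s3: 3>-2, s4: 5>2, s5: 2>1).
Nothing dominates a4: a1 at s1 (11>8); a2 at s1 (11>2); a3 at s1 (11>2); a5 at s1 (11=11).
a5 is not dominated — it holds its own against a1 at s1 (11>8); a2 at s1 (11>2); a3 at s1 (11>2); a4 at s1 (11=11).

a3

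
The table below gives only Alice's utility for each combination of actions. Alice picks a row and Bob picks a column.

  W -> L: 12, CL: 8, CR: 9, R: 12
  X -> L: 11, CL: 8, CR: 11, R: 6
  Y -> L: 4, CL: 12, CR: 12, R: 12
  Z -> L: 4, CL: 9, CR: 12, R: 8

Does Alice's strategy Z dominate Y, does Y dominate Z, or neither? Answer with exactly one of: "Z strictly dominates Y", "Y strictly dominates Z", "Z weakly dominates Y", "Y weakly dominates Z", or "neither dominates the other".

Z's payoffs vs Y's, by Bob's action — L: 4=4, CL: 9<12, CR: 12=12, R: 8<12.
Y is at least as good everywhere and strictly better somewhere (tied at L, CR), so Y weakly dominates Z.

Y weakly dominates Z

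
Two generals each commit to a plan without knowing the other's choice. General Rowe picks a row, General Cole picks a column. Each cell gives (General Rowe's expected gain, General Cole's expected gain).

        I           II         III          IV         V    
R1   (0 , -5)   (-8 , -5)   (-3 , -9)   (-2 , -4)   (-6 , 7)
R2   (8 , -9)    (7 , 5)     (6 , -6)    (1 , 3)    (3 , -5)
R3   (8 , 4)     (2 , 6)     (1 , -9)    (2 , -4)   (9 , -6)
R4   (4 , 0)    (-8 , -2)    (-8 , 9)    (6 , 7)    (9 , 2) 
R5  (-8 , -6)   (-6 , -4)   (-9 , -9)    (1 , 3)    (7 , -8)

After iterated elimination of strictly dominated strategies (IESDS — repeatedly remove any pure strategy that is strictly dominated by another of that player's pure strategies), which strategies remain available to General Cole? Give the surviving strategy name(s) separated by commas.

I, II, III, IV

Row R1 is eliminated: R2 beats it against every remaining column (I: 8>0, II: 7>-8, III: 6>-3, IV: 1>-2, V: 3>-6).
General Rowe's strategy R5 is strictly dominated by R3 (I: 8>-8, II: 2>-6, III: 1>-9, IV: 2>1, V: 9>7) and is removed.
General Cole's strategy V is strictly dominated by IV (R2: 3>-5, R3: -4>-6, R4: 7>2) and is removed.
Among the remaining strategies, none is strictly dominated by another pure strategy of the same player, so the elimination stops.
Surviving strategies — General Rowe: {R2, R3, R4}; General Cole: {I, II, III, IV}.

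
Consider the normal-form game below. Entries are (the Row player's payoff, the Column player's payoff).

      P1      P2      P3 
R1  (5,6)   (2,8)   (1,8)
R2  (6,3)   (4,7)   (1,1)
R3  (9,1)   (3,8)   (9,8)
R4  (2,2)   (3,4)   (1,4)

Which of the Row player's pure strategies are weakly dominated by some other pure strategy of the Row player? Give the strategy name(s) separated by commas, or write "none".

R2 weakly dominates R1 — P1: 6>5, P2: 4>2, P3: 1=1.
R2 is not dominated — it holds its own against R1 at P1 (6>5); R3 at P2 (4>3); R4 at P1 (6>2).
R3 is not dominated — it holds its own against R1 at P1 (9>5); R2 at P1 (9>6); R4 at P1 (9>2).
R4 is weakly dominated by R2 (P1: 6>2, P2: 4>3, P3: 1=1).

R1, R4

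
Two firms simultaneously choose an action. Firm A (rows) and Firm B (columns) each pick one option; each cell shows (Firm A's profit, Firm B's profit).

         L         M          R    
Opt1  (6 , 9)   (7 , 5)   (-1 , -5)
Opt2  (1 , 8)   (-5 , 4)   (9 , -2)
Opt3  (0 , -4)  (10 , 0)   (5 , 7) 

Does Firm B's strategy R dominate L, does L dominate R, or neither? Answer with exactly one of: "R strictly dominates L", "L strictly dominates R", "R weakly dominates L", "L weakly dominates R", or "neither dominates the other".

neither dominates the other

R's payoffs vs L's, by Firm A's action — Opt1: -5<9, Opt2: -2<8, Opt3: 7>-4.
R does better at Opt3 but worse at Opt1, Opt2; neither strategy dominates the other.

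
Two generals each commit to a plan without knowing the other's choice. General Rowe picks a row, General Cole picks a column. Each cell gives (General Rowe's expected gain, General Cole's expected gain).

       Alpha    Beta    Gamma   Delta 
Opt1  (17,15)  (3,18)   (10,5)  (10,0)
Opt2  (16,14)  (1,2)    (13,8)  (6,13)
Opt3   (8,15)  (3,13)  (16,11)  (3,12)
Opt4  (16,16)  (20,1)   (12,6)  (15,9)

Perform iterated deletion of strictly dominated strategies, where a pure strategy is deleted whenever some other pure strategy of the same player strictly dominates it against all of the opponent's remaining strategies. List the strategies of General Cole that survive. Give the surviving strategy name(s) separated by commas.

Alpha, Beta

Column Gamma is eliminated: Alpha beats it against every remaining row (Opt1: 15>5, Opt2: 14>8, Opt3: 15>11, Opt4: 16>6).
For General Rowe, Opt1 strictly dominates Opt2 on the remaining columns (Alpha: 17>16, Beta: 3>1, Delta: 10>6); eliminate Opt2.
General Rowe's strategy Opt3 is strictly dominated by Opt4 (Alpha: 16>8, Beta: 20>3, Delta: 15>3) and is removed.
For General Cole, Alpha strictly dominates Delta on the remaining rows (Opt1: 15>0, Opt4: 16>9); eliminate Delta.
Among the remaining strategies, none is strictly dominated by another pure strategy of the same player, so the elimination stops.
Surviving strategies — General Rowe: {Opt1, Opt4}; General Cole: {Alpha, Beta}.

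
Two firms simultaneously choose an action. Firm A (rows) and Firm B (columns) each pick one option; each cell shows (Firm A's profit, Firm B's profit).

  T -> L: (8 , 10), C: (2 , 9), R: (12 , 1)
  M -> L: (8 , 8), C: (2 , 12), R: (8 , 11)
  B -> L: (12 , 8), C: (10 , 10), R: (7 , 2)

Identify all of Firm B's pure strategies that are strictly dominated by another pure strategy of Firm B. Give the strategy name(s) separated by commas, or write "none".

R

Nothing dominates L: C at T (10>9); R at T (10>1).
C is not dominated — it holds its own against L at M (12>8); R at T (9>1).
C strictly dominates R — T: 9>1, M: 12>11, B: 10>2.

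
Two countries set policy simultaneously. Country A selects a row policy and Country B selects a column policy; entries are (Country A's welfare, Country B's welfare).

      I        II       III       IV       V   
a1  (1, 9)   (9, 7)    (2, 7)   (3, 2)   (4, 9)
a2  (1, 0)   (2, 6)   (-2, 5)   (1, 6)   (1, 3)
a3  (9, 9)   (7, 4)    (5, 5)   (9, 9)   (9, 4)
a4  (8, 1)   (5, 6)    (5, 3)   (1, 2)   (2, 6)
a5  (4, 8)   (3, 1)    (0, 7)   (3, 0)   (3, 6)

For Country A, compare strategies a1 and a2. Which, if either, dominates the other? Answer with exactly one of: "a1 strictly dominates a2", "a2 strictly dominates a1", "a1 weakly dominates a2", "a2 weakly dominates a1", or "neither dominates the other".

a1's payoffs vs a2's, by Country B's action — I: 1=1, II: 9>2, III: 2>-2, IV: 3>1, V: 4>1.
a1 is at least as good everywhere and strictly better somewhere (tied only at I), so a1 weakly but not strictly dominates a2.

a1 weakly dominates a2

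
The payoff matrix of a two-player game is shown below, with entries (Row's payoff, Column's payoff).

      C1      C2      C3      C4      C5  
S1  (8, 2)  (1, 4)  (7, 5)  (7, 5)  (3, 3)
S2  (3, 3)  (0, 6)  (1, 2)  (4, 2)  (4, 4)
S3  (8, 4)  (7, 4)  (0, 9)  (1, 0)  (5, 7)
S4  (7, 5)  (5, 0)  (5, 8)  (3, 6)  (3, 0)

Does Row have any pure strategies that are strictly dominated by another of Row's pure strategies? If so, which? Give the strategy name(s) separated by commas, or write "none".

Nothing dominates S1: S2 at C1 (8>3); S3 at C1 (8=8); S4 at C1 (8>7).
S2: no other strategy beats it everywhere (S1 at C5 (4>3); S3 at C3 (1>0); S4 at C4 (4>3)).
Nothing dominates S3: S1 at C1 (8=8); S2 at C1 (8>3); S4 at C1 (8>7).
S4: no other strategy beats it everywhere (S1 at C2 (5>1); S2 at C1 (7>3); S3 at C3 (5>0)).

none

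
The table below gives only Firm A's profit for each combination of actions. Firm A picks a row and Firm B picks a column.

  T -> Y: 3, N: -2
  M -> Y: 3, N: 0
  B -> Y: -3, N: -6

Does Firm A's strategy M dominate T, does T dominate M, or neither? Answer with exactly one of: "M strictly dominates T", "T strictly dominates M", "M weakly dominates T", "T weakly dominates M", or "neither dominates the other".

M weakly dominates T

M's payoffs vs T's, by Firm B's action — Y: 3=3, N: 0>-2.
M is at least as good everywhere and strictly better somewhere (tied only at Y), so M weakly but not strictly dominates T.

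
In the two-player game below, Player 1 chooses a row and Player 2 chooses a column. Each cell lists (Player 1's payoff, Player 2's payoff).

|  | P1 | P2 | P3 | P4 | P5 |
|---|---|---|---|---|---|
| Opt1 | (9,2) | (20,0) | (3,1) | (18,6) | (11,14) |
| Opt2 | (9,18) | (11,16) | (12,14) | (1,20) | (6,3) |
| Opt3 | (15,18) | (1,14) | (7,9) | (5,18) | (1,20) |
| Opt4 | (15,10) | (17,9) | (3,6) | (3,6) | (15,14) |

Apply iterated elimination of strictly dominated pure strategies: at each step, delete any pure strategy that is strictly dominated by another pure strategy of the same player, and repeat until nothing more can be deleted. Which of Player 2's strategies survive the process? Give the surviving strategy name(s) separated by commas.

For Player 2, P1 strictly dominates P2 on the remaining rows (Opt1: 2>0, Opt2: 18>16, Opt3: 18>14, Opt4: 10>9); eliminate P2.
Column P3 is eliminated: P1 beats it against every remaining row (Opt1: 2>1, Opt2: 18>14, Opt3: 18>9, Opt4: 10>6).
Row Opt2 is eliminated: Opt4 beats it against every remaining column (P1: 15>9, P4: 3>1, P5: 15>6).
Column P1 is eliminated: P5 beats it against every remaining row (Opt1: 14>2, Opt3: 20>18, Opt4: 14>10).
Player 1's strategy Opt3 is strictly dominated by Opt1 (P4: 18>5, P5: 11>1) and is removed.
Column P4 is eliminated: P5 beats it against every remaining row (Opt1: 14>6, Opt4: 14>6).
Player 1's strategy Opt1 is strictly dominated by Opt4 (P5: 15>11) and is removed.
Among the remaining strategies, none is strictly dominated by another pure strategy of the same player, so the elimination stops.
Surviving strategies — Player 1: {Opt4}; Player 2: {P5}.

P5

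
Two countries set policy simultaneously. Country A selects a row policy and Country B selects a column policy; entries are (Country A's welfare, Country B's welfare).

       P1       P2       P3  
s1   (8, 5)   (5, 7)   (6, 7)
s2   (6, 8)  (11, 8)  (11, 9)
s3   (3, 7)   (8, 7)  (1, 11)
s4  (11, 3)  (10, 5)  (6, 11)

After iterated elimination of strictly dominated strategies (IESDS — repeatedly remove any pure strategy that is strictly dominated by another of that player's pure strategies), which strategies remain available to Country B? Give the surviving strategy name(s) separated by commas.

For Country A, s2 strictly dominates s3 on the remaining columns (P1: 6>3, P2: 11>8, P3: 11>1); eliminate s3.
Country B's strategy P1 is strictly dominated by P3 (s1: 7>5, s2: 9>8, s4: 11>3) and is removed.
For Country A, s2 strictly dominates s1 on the remaining columns (P2: 11>5, P3: 11>6); eliminate s1.
For Country A, s2 strictly dominates s4 on the remaining columns (P2: 11>10, P3: 11>6); eliminate s4.
For Country B, P3 strictly dominates P2 on the remaining rows (s2: 9>8); eliminate P2.
Among the remaining strategies, none is strictly dominated by another pure strategy of the same player, so the elimination stops.
Surviving strategies — Country A: {s2}; Country B: {P3}.

P3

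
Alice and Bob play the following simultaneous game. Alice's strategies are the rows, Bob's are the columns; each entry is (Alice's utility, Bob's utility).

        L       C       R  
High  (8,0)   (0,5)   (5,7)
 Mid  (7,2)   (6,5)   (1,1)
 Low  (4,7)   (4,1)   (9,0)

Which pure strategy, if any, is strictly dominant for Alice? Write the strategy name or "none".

High fails to dominate Mid at C (0<6).
Mid fails to dominate High at L (7<8).
Low fails to dominate High at L (4<8).
No single strategy dominates all the others.

none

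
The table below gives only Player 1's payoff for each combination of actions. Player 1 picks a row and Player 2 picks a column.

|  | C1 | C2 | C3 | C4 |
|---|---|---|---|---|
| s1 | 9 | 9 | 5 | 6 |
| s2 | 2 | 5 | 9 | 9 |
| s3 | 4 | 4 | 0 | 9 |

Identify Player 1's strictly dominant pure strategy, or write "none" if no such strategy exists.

s1 fails to dominate s2 at C3 (5<9).
s2 fails to dominate s1 at C1 (2<9).
s3 fails to dominate s1 at C1 (4<9).
No single strategy dominates all the others.

none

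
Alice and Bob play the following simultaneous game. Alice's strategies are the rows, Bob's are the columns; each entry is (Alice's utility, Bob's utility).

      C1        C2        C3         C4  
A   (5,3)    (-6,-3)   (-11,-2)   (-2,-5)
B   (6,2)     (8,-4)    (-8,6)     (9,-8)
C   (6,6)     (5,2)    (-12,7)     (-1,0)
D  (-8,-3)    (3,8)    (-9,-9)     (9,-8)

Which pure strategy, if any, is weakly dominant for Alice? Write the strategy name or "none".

B vs A: C1: 6>5, C2: 8>-6, C3: -8>-11, C4: 9>-2.
B vs C: C1: 6=6, C2: 8>5, C3: -8>-12, C4: 9>-1.
B vs D: C1: 6>-8, C2: 8>3, C3: -8>-9, C4: 9=9.
B is at least as good as every other strategy against every opponent action, so it is weakly dominant.

B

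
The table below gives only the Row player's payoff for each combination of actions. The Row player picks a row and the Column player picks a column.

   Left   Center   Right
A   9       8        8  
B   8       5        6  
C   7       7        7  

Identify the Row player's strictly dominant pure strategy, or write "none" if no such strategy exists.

A vs B: Left: 9>8, Center: 8>5, Right: 8>6.
A vs C: Left: 9>7, Center: 8>7, Right: 8>7.
A strictly beats every other strategy against every opponent action, so it is strictly dominant.

A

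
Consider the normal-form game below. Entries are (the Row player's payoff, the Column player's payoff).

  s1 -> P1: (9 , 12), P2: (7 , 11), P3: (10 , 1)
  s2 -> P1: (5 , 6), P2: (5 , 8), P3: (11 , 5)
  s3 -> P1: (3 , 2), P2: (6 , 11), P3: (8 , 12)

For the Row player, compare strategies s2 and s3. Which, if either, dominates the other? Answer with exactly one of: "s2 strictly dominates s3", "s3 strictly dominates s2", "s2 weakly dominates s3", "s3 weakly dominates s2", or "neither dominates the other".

s2's payoffs vs s3's, by the Column player's action — P1: 5>3, P2: 5<6, P3: 11>8.
s2 does better at P1, P3 but worse at P2; neither strategy dominates the other.

neither dominates the other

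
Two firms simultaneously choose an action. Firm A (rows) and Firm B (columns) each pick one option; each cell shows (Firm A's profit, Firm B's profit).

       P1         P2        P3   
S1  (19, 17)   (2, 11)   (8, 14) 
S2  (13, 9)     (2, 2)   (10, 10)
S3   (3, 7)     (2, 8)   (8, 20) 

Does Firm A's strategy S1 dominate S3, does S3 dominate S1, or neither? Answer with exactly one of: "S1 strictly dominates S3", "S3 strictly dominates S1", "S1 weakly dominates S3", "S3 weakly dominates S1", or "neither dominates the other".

S1 weakly dominates S3

S1's payoffs vs S3's, by Firm B's action — P1: 19>3, P2: 2=2, P3: 8=8.
S1 is at least as good everywhere and strictly better somewhere (tied only at P2, P3), so S1 weakly but not strictly dominates S3.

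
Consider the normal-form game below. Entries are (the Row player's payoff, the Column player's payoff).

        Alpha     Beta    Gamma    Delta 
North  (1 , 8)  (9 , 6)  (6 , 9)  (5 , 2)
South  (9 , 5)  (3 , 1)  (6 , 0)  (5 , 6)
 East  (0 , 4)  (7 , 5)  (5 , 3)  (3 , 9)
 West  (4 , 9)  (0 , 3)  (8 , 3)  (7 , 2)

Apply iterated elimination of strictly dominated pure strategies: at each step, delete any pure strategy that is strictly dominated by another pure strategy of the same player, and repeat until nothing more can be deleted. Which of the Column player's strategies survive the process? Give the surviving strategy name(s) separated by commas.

Alpha, Delta

For the Row player, North strictly dominates East on the remaining columns (Alpha: 1>0, Beta: 9>7, Gamma: 6>5, Delta: 5>3); eliminate East.
For the Column player, Alpha strictly dominates Beta on the remaining rows (North: 8>6, South: 5>1, West: 9>3); eliminate Beta.
For the Row player, West strictly dominates North on the remaining columns (Alpha: 4>1, Gamma: 8>6, Delta: 7>5); eliminate North.
The Column player's strategy Gamma is strictly dominated by Alpha (South: 5>0, West: 9>3) and is removed.
Among the remaining strategies, none is strictly dominated by another pure strategy of the same player, so the elimination stops.
Surviving strategies — the Row player: {South, West}; the Column player: {Alpha, Delta}.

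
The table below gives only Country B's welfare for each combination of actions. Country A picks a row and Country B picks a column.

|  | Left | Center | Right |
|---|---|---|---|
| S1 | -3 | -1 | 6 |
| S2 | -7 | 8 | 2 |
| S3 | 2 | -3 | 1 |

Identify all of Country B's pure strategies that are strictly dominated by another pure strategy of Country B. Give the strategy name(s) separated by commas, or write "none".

Left is not dominated — it holds its own against Center at S3 (2>-3); Right at S3 (2>1).
Nothing dominates Center: Left at S1 (-1>-3); Right at S2 (8>2).
Right: no other strategy beats it everywhere (Left at S1 (6>-3); Center at S1 (6>-1)).

none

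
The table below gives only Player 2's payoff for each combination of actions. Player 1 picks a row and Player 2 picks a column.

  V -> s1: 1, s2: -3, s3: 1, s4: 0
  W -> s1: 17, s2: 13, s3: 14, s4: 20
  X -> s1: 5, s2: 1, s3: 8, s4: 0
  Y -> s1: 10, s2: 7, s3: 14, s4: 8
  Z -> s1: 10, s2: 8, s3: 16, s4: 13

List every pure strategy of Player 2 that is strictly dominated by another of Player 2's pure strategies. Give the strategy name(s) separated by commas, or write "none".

Nothing dominates s1: s2 at V (1>-3); s3 at V (1=1); s4 at V (1>0).
s1 strictly dominates s2 — V: 1>-3, W: 17>13, X: 5>1, Y: 10>7, Z: 10>8.
s3: no other strategy beats it everywhere (s1 at V (1=1); s2 at V (1>-3); s4 at V (1>0)).
s4: no other strategy beats it everywhere (s1 at W (20>17); s2 at V (0>-3); s3 at W (20>14)).

s2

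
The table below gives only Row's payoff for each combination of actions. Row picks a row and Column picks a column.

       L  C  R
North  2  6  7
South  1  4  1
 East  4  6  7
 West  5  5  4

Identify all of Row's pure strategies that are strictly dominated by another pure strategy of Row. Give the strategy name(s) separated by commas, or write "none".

North is not dominated — it holds its own against South at L (2>1); East at C (6=6); West at C (6>5).
South is strictly dominated by North (L: 2>1, C: 6>4, R: 7>1).
Nothing dominates East: North at L (4>2); South at L (4>1); West at C (6>5).
Nothing dominates West: North at L (5>2); South at L (5>1); East at L (5>4).

South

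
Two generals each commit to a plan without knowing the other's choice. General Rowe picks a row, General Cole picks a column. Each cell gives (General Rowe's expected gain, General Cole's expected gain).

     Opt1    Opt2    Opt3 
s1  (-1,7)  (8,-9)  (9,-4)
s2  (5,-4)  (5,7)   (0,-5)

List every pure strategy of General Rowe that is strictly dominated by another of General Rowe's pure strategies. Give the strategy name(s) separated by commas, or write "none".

s1 is not dominated — it holds its own against s2 at Opt2 (8>5).
s2: no other strategy beats it everywhere (s1 at Opt1 (5>-1)).

none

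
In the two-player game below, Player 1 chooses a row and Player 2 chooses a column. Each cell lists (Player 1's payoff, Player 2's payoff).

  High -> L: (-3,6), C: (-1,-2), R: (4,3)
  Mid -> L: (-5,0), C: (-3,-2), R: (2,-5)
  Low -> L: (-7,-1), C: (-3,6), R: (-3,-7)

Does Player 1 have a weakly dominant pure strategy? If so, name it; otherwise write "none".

High

High vs Mid: L: -3>-5, C: -1>-3, R: 4>2.
High vs Low: L: -3>-7, C: -1>-3, R: 4>-3.
High is at least as good as every other strategy against every opponent action, so it is weakly dominant.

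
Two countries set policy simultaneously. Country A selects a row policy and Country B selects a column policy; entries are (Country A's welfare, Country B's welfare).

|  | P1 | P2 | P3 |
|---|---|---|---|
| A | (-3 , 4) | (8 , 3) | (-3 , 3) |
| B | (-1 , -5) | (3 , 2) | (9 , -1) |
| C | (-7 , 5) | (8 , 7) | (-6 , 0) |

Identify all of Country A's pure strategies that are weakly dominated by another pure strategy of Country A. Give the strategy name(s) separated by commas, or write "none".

C

Nothing dominates A: B at P2 (8>3); C at P1 (-3>-7).
B is not dominated — it holds its own against A at P1 (-1>-3); C at P1 (-1>-7).
C is weakly dominated by A (P1: -3>-7, P2: 8=8, P3: -3>-6).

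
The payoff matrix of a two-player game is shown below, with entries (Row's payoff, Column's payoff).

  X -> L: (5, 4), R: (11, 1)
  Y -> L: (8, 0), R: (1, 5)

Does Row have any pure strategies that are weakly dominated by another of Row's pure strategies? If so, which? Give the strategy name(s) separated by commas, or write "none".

X: no other strategy beats it everywhere (Y at R (11>1)).
Y: no other strategy beats it everywhere (X at L (8>5)).

none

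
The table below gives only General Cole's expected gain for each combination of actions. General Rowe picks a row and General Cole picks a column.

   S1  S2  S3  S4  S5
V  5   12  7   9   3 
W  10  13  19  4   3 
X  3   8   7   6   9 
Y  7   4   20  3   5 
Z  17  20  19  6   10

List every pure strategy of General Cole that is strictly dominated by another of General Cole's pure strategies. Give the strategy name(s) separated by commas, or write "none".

S1, S4

S1 is strictly dominated by S3 (V: 7>5, W: 19>10, X: 7>3, Y: 20>7, Z: 19>17).
S2 is not dominated — it holds its own against S1 at V (12>5); S3 at V (12>7); S4 at V (12>9); S5 at V (12>3).
S3: no other strategy beats it everywhere (S1 at V (7>5); S2 at W (19>13); S4 at W (19>4); S5 at V (7>3)).
S2 strictly dominates S4 — V: 12>9, W: 13>4, X: 8>6, Y: 4>3, Z: 20>6.
Nothing dominates S5: S1 at X (9>3); S2 at X (9>8); S3 at X (9>7); S4 at X (9>6).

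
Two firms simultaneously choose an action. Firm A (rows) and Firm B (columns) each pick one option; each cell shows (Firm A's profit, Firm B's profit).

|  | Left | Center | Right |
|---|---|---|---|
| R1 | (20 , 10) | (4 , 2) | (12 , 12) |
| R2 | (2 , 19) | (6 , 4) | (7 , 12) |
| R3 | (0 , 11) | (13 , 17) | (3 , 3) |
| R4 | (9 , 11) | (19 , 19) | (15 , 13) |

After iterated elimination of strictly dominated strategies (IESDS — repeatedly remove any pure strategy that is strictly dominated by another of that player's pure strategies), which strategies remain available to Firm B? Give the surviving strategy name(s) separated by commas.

Row R2 is eliminated: R4 beats it against every remaining column (Left: 9>2, Center: 19>6, Right: 15>7).
Row R3 is eliminated: R4 beats it against every remaining column (Left: 9>0, Center: 19>13, Right: 15>3).
Firm B's strategy Left is strictly dominated by Right (R1: 12>10, R4: 13>11) and is removed.
For Firm A, R4 strictly dominates R1 on the remaining columns (Center: 19>4, Right: 15>12); eliminate R1.
For Firm B, Center strictly dominates Right on the remaining rows (R4: 19>13); eliminate Right.
Among the remaining strategies, none is strictly dominated by another pure strategy of the same player, so the elimination stops.
Surviving strategies — Firm A: {R4}; Firm B: {Center}.

Center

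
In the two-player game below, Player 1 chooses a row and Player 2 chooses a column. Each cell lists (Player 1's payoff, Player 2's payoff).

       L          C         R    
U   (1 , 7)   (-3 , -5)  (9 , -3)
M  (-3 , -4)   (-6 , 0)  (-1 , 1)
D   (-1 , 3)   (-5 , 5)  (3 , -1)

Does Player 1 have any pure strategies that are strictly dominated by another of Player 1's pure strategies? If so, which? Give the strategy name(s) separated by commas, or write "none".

M, D

U: no other strategy beats it everywhere (M at L (1>-3); D at L (1>-1)).
M is strictly dominated by U (L: 1>-3, C: -3>-6, R: 9>-1).
U strictly dominates D — L: 1>-1, C: -3>-5, R: 9>3.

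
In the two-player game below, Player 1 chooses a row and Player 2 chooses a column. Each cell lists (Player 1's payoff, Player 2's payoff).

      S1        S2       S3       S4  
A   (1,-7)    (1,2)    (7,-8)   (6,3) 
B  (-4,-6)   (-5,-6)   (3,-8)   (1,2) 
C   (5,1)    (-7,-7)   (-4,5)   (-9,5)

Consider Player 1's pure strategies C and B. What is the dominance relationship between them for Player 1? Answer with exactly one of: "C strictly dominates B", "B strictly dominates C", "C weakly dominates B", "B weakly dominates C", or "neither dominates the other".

Compare C to B across every action of Player 2: S1: 5>-4, S2: -7<-5, S3: -4<3, S4: -9<1.
C does better at S1 but worse at S2, S3, S4; neither strategy dominates the other.

neither dominates the other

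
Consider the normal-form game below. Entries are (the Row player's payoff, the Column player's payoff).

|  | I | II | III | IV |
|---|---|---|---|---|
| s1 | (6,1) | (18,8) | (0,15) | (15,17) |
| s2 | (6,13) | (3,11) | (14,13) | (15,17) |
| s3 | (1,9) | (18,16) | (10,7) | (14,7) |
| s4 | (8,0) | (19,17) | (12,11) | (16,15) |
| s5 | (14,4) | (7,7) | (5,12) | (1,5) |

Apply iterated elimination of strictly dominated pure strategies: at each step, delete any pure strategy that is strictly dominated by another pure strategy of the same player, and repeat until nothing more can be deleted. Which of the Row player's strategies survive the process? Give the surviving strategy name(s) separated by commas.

s4

Row s1 is eliminated: s4 beats it against every remaining column (I: 8>6, II: 19>18, III: 12>0, IV: 16>15).
Row s3 is eliminated: s4 beats it against every remaining column (I: 8>1, II: 19>18, III: 12>10, IV: 16>14).
The Column player's strategy I is strictly dominated by IV (s2: 17>13, s4: 15>0, s5: 5>4) and is removed.
Row s5 is eliminated: s4 beats it against every remaining column (II: 19>7, III: 12>5, IV: 16>1).
Column III is eliminated: IV beats it against every remaining row (s2: 17>13, s4: 15>11).
Row s2 is eliminated: s4 beats it against every remaining column (II: 19>3, IV: 16>15).
For the Column player, II strictly dominates IV on the remaining rows (s4: 17>15); eliminate IV.
Among the remaining strategies, none is strictly dominated by another pure strategy of the same player, so the elimination stops.
Surviving strategies — the Row player: {s4}; the Column player: {II}.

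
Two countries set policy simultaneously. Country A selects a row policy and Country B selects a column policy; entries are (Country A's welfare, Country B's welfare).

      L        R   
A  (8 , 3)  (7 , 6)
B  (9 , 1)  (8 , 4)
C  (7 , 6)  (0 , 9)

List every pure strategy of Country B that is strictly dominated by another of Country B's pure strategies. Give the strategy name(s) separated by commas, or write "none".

L is strictly dominated by R (A: 6>3, B: 4>1, C: 9>6).
R is not dominated — it holds its own against L at A (6>3).

L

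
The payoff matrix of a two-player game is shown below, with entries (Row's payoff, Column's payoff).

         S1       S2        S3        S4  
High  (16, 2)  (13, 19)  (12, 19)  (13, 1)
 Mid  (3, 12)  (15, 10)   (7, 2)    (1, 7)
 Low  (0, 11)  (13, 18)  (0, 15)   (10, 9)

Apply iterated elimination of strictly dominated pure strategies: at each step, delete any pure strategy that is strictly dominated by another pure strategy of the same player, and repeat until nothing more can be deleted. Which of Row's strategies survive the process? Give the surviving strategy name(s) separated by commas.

For Column, S1 strictly dominates S4 on the remaining rows (High: 2>1, Mid: 12>7, Low: 11>9); eliminate S4.
For Row, Mid strictly dominates Low on the remaining columns (S1: 3>0, S2: 15>13, S3: 7>0); eliminate Low.
Among the remaining strategies, none is strictly dominated by another pure strategy of the same player, so the elimination stops.
Surviving strategies — Row: {High, Mid}; Column: {S1, S2, S3}.

High, Mid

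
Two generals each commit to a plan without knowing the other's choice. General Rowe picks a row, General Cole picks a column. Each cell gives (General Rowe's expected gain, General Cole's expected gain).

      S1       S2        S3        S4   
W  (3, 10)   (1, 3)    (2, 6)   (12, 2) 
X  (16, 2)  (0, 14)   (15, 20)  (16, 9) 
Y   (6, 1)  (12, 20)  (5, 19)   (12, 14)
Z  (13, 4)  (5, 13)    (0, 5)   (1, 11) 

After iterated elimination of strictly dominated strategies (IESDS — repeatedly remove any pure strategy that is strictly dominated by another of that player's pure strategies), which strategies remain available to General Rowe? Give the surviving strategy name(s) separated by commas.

General Cole's strategy S4 is strictly dominated by S2 (W: 3>2, X: 14>9, Y: 20>14, Z: 13>11) and is removed.
General Rowe's strategy W is strictly dominated by Y (S1: 6>3, S2: 12>1, S3: 5>2) and is removed.
General Cole's strategy S1 is strictly dominated by S2 (X: 14>2, Y: 20>1, Z: 13>4) and is removed.
General Rowe's strategy Z is strictly dominated by Y (S2: 12>5, S3: 5>0) and is removed.
Among the remaining strategies, none is strictly dominated by another pure strategy of the same player, so the elimination stops.
Surviving strategies — General Rowe: {X, Y}; General Cole: {S2, S3}.

X, Y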